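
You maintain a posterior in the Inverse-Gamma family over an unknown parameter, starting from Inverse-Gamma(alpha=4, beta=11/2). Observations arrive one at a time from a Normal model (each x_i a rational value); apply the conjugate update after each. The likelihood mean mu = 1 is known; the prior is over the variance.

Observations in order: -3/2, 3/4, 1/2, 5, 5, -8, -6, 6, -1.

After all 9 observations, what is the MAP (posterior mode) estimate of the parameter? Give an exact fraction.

obs 1: x=-3/2 → posterior Inverse-Gamma(9/2, 69/8)
obs 2: x=3/4 → posterior Inverse-Gamma(5, 277/32)
obs 3: x=1/2 → posterior Inverse-Gamma(11/2, 281/32)
obs 4: x=5 → posterior Inverse-Gamma(6, 537/32)
obs 5: x=5 → posterior Inverse-Gamma(13/2, 793/32)
obs 6: x=-8 → posterior Inverse-Gamma(7, 2089/32)
obs 7: x=-6 → posterior Inverse-Gamma(15/2, 2873/32)
obs 8: x=6 → posterior Inverse-Gamma(8, 3273/32)
obs 9: x=-1 → posterior Inverse-Gamma(17/2, 3337/32)

3337/304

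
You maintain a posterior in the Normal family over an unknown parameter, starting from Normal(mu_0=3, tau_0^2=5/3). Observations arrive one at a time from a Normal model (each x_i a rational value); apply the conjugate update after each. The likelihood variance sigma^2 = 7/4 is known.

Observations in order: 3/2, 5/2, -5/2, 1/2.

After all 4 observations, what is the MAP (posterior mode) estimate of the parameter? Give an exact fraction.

obs 1: x=3/2 → posterior Normal(93/41, 35/41)
obs 2: x=5/2 → posterior Normal(143/61, 35/61)
obs 3: x=-5/2 → posterior Normal(31/27, 35/81)
obs 4: x=1/2 → posterior Normal(103/101, 35/101)

103/101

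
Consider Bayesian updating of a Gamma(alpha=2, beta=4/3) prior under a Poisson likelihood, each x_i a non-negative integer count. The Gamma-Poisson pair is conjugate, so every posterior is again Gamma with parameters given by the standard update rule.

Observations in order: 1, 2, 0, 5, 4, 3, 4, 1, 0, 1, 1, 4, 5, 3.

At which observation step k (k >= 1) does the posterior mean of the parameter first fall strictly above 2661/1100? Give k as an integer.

k = 7

obs 1: x=1 → posterior Gamma(3, 7/3)
obs 2: x=2 → posterior Gamma(5, 10/3)
obs 3: x=0 → posterior Gamma(5, 13/3)
obs 4: x=5 → posterior Gamma(10, 16/3)
obs 5: x=4 → posterior Gamma(14, 19/3)
obs 6: x=3 → posterior Gamma(17, 22/3)
obs 7: x=4 → posterior Gamma(21, 25/3)
obs 8: x=1 → posterior Gamma(22, 28/3)
obs 9: x=0 → posterior Gamma(22, 31/3)
obs 10: x=1 → posterior Gamma(23, 34/3)
obs 11: x=1 → posterior Gamma(24, 37/3)
obs 12: x=4 → posterior Gamma(28, 40/3)
obs 13: x=5 → posterior Gamma(33, 43/3)
obs 14: x=3 → posterior Gamma(36, 46/3)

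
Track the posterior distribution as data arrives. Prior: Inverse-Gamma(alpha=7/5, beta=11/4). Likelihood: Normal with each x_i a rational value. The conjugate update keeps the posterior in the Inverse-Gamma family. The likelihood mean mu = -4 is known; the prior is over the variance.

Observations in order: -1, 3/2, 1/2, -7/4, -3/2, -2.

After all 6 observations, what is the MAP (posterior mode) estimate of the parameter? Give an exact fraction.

obs 1: x=-1 → posterior Inverse-Gamma(19/10, 29/4)
obs 2: x=3/2 → posterior Inverse-Gamma(12/5, 179/8)
obs 3: x=1/2 → posterior Inverse-Gamma(29/10, 65/2)
obs 4: x=-7/4 → posterior Inverse-Gamma(17/5, 1121/32)
obs 5: x=-3/2 → posterior Inverse-Gamma(39/10, 1221/32)
obs 6: x=-2 → posterior Inverse-Gamma(22/5, 1285/32)

6425/864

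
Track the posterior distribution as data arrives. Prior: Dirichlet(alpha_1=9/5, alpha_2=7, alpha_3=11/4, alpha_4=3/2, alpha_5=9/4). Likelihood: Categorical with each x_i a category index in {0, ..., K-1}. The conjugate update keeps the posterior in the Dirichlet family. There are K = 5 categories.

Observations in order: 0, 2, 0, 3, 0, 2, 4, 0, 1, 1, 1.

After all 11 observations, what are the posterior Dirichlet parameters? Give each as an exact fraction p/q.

obs 1: x=0 → posterior Dirichlet(14/5, 7, 11/4, 3/2, 9/4)
obs 2: x=2 → posterior Dirichlet(14/5, 7, 15/4, 3/2, 9/4)
obs 3: x=0 → posterior Dirichlet(19/5, 7, 15/4, 3/2, 9/4)
obs 4: x=3 → posterior Dirichlet(19/5, 7, 15/4, 5/2, 9/4)
obs 5: x=0 → posterior Dirichlet(24/5, 7, 15/4, 5/2, 9/4)
obs 6: x=2 → posterior Dirichlet(24/5, 7, 19/4, 5/2, 9/4)
obs 7: x=4 → posterior Dirichlet(24/5, 7, 19/4, 5/2, 13/4)
obs 8: x=0 → posterior Dirichlet(29/5, 7, 19/4, 5/2, 13/4)
obs 9: x=1 → posterior Dirichlet(29/5, 8, 19/4, 5/2, 13/4)
obs 10: x=1 → posterior Dirichlet(29/5, 9, 19/4, 5/2, 13/4)
obs 11: x=1 → posterior Dirichlet(29/5, 10, 19/4, 5/2, 13/4)

alpha_1=29/5, alpha_2=10, alpha_3=19/4, alpha_4=5/2, alpha_5=13/4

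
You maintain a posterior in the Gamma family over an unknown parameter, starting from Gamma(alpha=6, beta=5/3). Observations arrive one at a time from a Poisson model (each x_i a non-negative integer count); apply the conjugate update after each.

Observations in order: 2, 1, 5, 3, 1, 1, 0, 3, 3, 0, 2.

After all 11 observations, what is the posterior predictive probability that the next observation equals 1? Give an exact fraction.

365293653966242896370645290575876714557079552/1438626275603521989270100382252682485138269921

obs 1: x=2 → posterior Gamma(8, 8/3)
obs 2: x=1 → posterior Gamma(9, 11/3)
obs 3: x=5 → posterior Gamma(14, 14/3)
obs 4: x=3 → posterior Gamma(17, 17/3)
obs 5: x=1 → posterior Gamma(18, 20/3)
obs 6: x=1 → posterior Gamma(19, 23/3)
obs 7: x=0 → posterior Gamma(19, 26/3)
obs 8: x=3 → posterior Gamma(22, 29/3)
obs 9: x=3 → posterior Gamma(25, 32/3)
obs 10: x=0 → posterior Gamma(25, 35/3)
obs 11: x=2 → posterior Gamma(27, 38/3)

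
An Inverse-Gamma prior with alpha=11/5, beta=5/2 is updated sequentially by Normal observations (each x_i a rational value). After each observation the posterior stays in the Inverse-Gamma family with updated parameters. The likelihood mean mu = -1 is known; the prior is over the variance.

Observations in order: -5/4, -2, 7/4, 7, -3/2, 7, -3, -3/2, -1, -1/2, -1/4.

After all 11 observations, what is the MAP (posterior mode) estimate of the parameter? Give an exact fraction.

11755/1392

obs 1: x=-5/4 → posterior Inverse-Gamma(27/10, 81/32)
obs 2: x=-2 → posterior Inverse-Gamma(16/5, 97/32)
obs 3: x=7/4 → posterior Inverse-Gamma(37/10, 109/16)
obs 4: x=7 → posterior Inverse-Gamma(21/5, 621/16)
obs 5: x=-3/2 → posterior Inverse-Gamma(47/10, 623/16)
obs 6: x=7 → posterior Inverse-Gamma(26/5, 1135/16)
obs 7: x=-3 → posterior Inverse-Gamma(57/10, 1167/16)
obs 8: x=-3/2 → posterior Inverse-Gamma(31/5, 1169/16)
obs 9: x=-1 → posterior Inverse-Gamma(67/10, 1169/16)
obs 10: x=-1/2 → posterior Inverse-Gamma(36/5, 1171/16)
obs 11: x=-1/4 → posterior Inverse-Gamma(77/10, 2351/32)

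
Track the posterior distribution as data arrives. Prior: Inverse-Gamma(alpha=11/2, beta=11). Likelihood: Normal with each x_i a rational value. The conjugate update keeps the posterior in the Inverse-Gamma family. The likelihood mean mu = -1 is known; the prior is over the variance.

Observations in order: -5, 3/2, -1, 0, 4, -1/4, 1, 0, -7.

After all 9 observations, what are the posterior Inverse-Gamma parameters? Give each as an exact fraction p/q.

obs 1: x=-5 → posterior Inverse-Gamma(6, 19)
obs 2: x=3/2 → posterior Inverse-Gamma(13/2, 177/8)
obs 3: x=-1 → posterior Inverse-Gamma(7, 177/8)
obs 4: x=0 → posterior Inverse-Gamma(15/2, 181/8)
obs 5: x=4 → posterior Inverse-Gamma(8, 281/8)
obs 6: x=-1/4 → posterior Inverse-Gamma(17/2, 1133/32)
obs 7: x=1 → posterior Inverse-Gamma(9, 1197/32)
obs 8: x=0 → posterior Inverse-Gamma(19/2, 1213/32)
obs 9: x=-7 → posterior Inverse-Gamma(10, 1789/32)

alpha=10, beta=1789/32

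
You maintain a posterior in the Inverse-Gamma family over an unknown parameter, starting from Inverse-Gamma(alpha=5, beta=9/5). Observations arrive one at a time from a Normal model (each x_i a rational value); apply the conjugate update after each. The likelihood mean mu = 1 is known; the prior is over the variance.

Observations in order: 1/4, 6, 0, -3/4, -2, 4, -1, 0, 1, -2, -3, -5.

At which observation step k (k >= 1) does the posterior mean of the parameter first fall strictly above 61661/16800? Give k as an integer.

k = 7

obs 1: x=1/4 → posterior Inverse-Gamma(11/2, 333/160)
obs 2: x=6 → posterior Inverse-Gamma(6, 2333/160)
obs 3: x=0 → posterior Inverse-Gamma(13/2, 2413/160)
obs 4: x=-3/4 → posterior Inverse-Gamma(7, 1329/80)
obs 5: x=-2 → posterior Inverse-Gamma(15/2, 1689/80)
obs 6: x=4 → posterior Inverse-Gamma(8, 2049/80)
obs 7: x=-1 → posterior Inverse-Gamma(17/2, 2209/80)
obs 8: x=0 → posterior Inverse-Gamma(9, 2249/80)
obs 9: x=1 → posterior Inverse-Gamma(19/2, 2249/80)
obs 10: x=-2 → posterior Inverse-Gamma(10, 2609/80)
obs 11: x=-3 → posterior Inverse-Gamma(21/2, 3249/80)
obs 12: x=-5 → posterior Inverse-Gamma(11, 4689/80)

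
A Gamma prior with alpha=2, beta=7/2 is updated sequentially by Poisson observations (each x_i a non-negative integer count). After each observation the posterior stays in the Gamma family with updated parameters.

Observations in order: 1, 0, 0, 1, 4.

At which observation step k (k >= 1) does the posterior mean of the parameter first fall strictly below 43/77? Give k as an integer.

k = 2

obs 1: x=1 → posterior Gamma(3, 9/2)
obs 2: x=0 → posterior Gamma(3, 11/2)
obs 3: x=0 → posterior Gamma(3, 13/2)
obs 4: x=1 → posterior Gamma(4, 15/2)
obs 5: x=4 → posterior Gamma(8, 17/2)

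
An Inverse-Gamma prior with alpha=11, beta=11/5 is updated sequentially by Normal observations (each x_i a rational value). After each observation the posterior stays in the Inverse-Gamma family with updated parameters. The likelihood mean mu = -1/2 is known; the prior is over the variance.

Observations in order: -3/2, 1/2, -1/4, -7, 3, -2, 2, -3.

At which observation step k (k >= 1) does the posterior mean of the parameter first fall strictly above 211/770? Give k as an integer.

obs 1: x=-3/2 → posterior Inverse-Gamma(23/2, 27/10)
obs 2: x=1/2 → posterior Inverse-Gamma(12, 16/5)
obs 3: x=-1/4 → posterior Inverse-Gamma(25/2, 517/160)
obs 4: x=-7 → posterior Inverse-Gamma(13, 3897/160)
obs 5: x=3 → posterior Inverse-Gamma(27/2, 4877/160)
obs 6: x=-2 → posterior Inverse-Gamma(14, 5057/160)
obs 7: x=2 → posterior Inverse-Gamma(29/2, 5557/160)
obs 8: x=-3 → posterior Inverse-Gamma(15, 6057/160)

k = 2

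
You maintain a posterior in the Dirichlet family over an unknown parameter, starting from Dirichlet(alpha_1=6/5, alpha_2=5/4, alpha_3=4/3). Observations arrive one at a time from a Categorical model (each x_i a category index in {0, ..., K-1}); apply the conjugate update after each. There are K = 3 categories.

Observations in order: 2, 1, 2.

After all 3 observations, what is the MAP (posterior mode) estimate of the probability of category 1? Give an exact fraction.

75/227

obs 1: x=2 → posterior Dirichlet(6/5, 5/4, 7/3)
obs 2: x=1 → posterior Dirichlet(6/5, 9/4, 7/3)
obs 3: x=2 → posterior Dirichlet(6/5, 9/4, 10/3)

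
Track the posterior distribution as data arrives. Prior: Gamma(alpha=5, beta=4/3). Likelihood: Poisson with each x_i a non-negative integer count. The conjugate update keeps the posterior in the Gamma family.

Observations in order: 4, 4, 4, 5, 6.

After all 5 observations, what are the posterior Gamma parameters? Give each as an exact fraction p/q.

obs 1: x=4 → posterior Gamma(9, 7/3)
obs 2: x=4 → posterior Gamma(13, 10/3)
obs 3: x=4 → posterior Gamma(17, 13/3)
obs 4: x=5 → posterior Gamma(22, 16/3)
obs 5: x=6 → posterior Gamma(28, 19/3)

alpha=28, beta=19/3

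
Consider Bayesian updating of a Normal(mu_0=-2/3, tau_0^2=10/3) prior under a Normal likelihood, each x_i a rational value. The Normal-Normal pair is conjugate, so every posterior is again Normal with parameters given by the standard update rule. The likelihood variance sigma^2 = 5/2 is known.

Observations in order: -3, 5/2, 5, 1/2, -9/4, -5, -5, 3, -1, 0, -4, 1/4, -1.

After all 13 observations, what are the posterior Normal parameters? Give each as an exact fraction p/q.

obs 1: x=-3 → posterior Normal(-2, 10/7)
obs 2: x=5/2 → posterior Normal(-4/11, 10/11)
obs 3: x=5 → posterior Normal(16/15, 2/3)
obs 4: x=1/2 → posterior Normal(18/19, 10/19)
obs 5: x=-9/4 → posterior Normal(9/23, 10/23)
obs 6: x=-5 → posterior Normal(-11/27, 10/27)
obs 7: x=-5 → posterior Normal(-1, 10/31)
obs 8: x=3 → posterior Normal(-19/35, 2/7)
obs 9: x=-1 → posterior Normal(-23/39, 10/39)
obs 10: x=0 → posterior Normal(-23/43, 10/43)
obs 11: x=-4 → posterior Normal(-39/47, 10/47)
obs 12: x=1/4 → posterior Normal(-38/51, 10/51)
obs 13: x=-1 → posterior Normal(-42/55, 2/11)

mu_0=-42/55, tau_0^2=2/11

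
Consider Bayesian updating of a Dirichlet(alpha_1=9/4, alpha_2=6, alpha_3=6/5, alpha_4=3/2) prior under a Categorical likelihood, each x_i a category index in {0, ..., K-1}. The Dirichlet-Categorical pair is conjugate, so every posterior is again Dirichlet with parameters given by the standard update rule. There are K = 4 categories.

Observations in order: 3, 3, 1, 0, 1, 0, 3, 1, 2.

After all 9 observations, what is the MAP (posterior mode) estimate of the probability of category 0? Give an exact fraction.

65/319

obs 1: x=3 → posterior Dirichlet(9/4, 6, 6/5, 5/2)
obs 2: x=3 → posterior Dirichlet(9/4, 6, 6/5, 7/2)
obs 3: x=1 → posterior Dirichlet(9/4, 7, 6/5, 7/2)
obs 4: x=0 → posterior Dirichlet(13/4, 7, 6/5, 7/2)
obs 5: x=1 → posterior Dirichlet(13/4, 8, 6/5, 7/2)
obs 6: x=0 → posterior Dirichlet(17/4, 8, 6/5, 7/2)
obs 7: x=3 → posterior Dirichlet(17/4, 8, 6/5, 9/2)
obs 8: x=1 → posterior Dirichlet(17/4, 9, 6/5, 9/2)
obs 9: x=2 → posterior Dirichlet(17/4, 9, 11/5, 9/2)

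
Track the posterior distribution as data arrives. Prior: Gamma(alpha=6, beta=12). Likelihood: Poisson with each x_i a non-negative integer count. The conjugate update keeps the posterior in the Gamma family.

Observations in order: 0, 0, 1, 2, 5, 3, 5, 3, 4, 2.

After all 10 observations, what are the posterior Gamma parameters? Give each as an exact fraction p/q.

obs 1: x=0 → posterior Gamma(6, 13)
obs 2: x=0 → posterior Gamma(6, 14)
obs 3: x=1 → posterior Gamma(7, 15)
obs 4: x=2 → posterior Gamma(9, 16)
obs 5: x=5 → posterior Gamma(14, 17)
obs 6: x=3 → posterior Gamma(17, 18)
obs 7: x=5 → posterior Gamma(22, 19)
obs 8: x=3 → posterior Gamma(25, 20)
obs 9: x=4 → posterior Gamma(29, 21)
obs 10: x=2 → posterior Gamma(31, 22)

alpha=31, beta=22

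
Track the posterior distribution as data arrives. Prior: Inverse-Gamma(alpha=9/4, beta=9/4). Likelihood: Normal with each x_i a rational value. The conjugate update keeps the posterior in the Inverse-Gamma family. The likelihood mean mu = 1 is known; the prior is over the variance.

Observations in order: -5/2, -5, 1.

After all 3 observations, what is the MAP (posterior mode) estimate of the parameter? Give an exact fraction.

obs 1: x=-5/2 → posterior Inverse-Gamma(11/4, 67/8)
obs 2: x=-5 → posterior Inverse-Gamma(13/4, 211/8)
obs 3: x=1 → posterior Inverse-Gamma(15/4, 211/8)

211/38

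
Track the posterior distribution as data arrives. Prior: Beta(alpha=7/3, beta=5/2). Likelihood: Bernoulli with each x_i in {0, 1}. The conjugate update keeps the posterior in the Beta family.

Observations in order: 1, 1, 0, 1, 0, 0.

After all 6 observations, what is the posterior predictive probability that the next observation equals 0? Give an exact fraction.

obs 1: x=1 → posterior Beta(10/3, 5/2)
obs 2: x=1 → posterior Beta(13/3, 5/2)
obs 3: x=0 → posterior Beta(13/3, 7/2)
obs 4: x=1 → posterior Beta(16/3, 7/2)
obs 5: x=0 → posterior Beta(16/3, 9/2)
obs 6: x=0 → posterior Beta(16/3, 11/2)

33/65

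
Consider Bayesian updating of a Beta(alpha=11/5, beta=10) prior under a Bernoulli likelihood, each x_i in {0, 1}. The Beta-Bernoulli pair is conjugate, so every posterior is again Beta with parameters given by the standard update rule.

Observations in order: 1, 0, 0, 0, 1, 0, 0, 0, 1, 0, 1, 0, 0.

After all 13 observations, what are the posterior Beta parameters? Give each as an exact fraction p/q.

alpha=31/5, beta=19

obs 1: x=1 → posterior Beta(16/5, 10)
obs 2: x=0 → posterior Beta(16/5, 11)
obs 3: x=0 → posterior Beta(16/5, 12)
obs 4: x=0 → posterior Beta(16/5, 13)
obs 5: x=1 → posterior Beta(21/5, 13)
obs 6: x=0 → posterior Beta(21/5, 14)
obs 7: x=0 → posterior Beta(21/5, 15)
obs 8: x=0 → posterior Beta(21/5, 16)
obs 9: x=1 → posterior Beta(26/5, 16)
obs 10: x=0 → posterior Beta(26/5, 17)
obs 11: x=1 → posterior Beta(31/5, 17)
obs 12: x=0 → posterior Beta(31/5, 18)
obs 13: x=0 → posterior Beta(31/5, 19)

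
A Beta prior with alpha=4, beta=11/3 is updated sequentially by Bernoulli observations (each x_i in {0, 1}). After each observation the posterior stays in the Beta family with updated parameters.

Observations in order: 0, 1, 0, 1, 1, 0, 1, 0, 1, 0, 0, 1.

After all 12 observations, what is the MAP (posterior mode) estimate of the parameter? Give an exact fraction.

obs 1: x=0 → posterior Beta(4, 14/3)
obs 2: x=1 → posterior Beta(5, 14/3)
obs 3: x=0 → posterior Beta(5, 17/3)
obs 4: x=1 → posterior Beta(6, 17/3)
obs 5: x=1 → posterior Beta(7, 17/3)
obs 6: x=0 → posterior Beta(7, 20/3)
obs 7: x=1 → posterior Beta(8, 20/3)
obs 8: x=0 → posterior Beta(8, 23/3)
obs 9: x=1 → posterior Beta(9, 23/3)
obs 10: x=0 → posterior Beta(9, 26/3)
obs 11: x=0 → posterior Beta(9, 29/3)
obs 12: x=1 → posterior Beta(10, 29/3)

27/53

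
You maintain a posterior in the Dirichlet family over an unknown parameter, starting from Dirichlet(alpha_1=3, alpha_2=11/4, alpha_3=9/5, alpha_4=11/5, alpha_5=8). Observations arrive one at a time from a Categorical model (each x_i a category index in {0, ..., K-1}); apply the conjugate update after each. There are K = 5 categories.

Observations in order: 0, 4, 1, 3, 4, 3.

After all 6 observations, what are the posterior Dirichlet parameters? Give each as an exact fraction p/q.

alpha_1=4, alpha_2=15/4, alpha_3=9/5, alpha_4=21/5, alpha_5=10

obs 1: x=0 → posterior Dirichlet(4, 11/4, 9/5, 11/5, 8)
obs 2: x=4 → posterior Dirichlet(4, 11/4, 9/5, 11/5, 9)
obs 3: x=1 → posterior Dirichlet(4, 15/4, 9/5, 11/5, 9)
obs 4: x=3 → posterior Dirichlet(4, 15/4, 9/5, 16/5, 9)
obs 5: x=4 → posterior Dirichlet(4, 15/4, 9/5, 16/5, 10)
obs 6: x=3 → posterior Dirichlet(4, 15/4, 9/5, 21/5, 10)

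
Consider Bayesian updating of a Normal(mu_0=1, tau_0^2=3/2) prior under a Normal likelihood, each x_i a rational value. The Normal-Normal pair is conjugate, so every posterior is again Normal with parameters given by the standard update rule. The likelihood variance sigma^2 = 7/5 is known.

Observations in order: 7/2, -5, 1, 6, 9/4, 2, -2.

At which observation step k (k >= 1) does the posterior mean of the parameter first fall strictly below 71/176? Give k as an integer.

k = 2

obs 1: x=7/2 → posterior Normal(133/58, 21/29)
obs 2: x=-5 → posterior Normal(-17/88, 21/44)
obs 3: x=1 → posterior Normal(13/118, 21/59)
obs 4: x=6 → posterior Normal(193/148, 21/74)
obs 5: x=9/4 → posterior Normal(521/356, 21/89)
obs 6: x=2 → posterior Normal(641/416, 21/104)
obs 7: x=-2 → posterior Normal(521/476, 3/17)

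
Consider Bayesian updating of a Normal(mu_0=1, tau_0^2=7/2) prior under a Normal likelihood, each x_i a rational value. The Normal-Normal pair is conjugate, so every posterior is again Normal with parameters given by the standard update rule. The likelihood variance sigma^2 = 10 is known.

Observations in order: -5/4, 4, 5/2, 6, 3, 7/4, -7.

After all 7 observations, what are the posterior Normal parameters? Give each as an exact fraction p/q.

obs 1: x=-5/4 → posterior Normal(5/12, 70/27)
obs 2: x=4 → posterior Normal(157/136, 35/17)
obs 3: x=5/2 → posterior Normal(227/164, 70/41)
obs 4: x=6 → posterior Normal(395/192, 35/24)
obs 5: x=3 → posterior Normal(479/220, 14/11)
obs 6: x=7/4 → posterior Normal(66/31, 35/31)
obs 7: x=-7 → posterior Normal(83/69, 70/69)

mu_0=83/69, tau_0^2=70/69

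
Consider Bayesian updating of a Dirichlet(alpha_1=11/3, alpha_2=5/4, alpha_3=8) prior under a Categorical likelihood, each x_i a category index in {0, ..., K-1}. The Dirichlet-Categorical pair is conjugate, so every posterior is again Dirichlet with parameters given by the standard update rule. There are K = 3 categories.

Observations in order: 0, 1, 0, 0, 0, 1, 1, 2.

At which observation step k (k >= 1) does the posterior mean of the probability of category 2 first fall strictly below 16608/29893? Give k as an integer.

obs 1: x=0 → posterior Dirichlet(14/3, 5/4, 8)
obs 2: x=1 → posterior Dirichlet(14/3, 9/4, 8)
obs 3: x=0 → posterior Dirichlet(17/3, 9/4, 8)
obs 4: x=0 → posterior Dirichlet(20/3, 9/4, 8)
obs 5: x=0 → posterior Dirichlet(23/3, 9/4, 8)
obs 6: x=1 → posterior Dirichlet(23/3, 13/4, 8)
obs 7: x=1 → posterior Dirichlet(23/3, 17/4, 8)
obs 8: x=2 → posterior Dirichlet(23/3, 17/4, 9)

k = 2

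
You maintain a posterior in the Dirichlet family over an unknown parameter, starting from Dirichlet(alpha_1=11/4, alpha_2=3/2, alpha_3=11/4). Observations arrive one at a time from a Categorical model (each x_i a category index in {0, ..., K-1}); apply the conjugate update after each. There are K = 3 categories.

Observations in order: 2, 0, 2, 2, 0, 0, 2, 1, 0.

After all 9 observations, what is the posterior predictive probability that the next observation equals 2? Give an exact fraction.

27/64

obs 1: x=2 → posterior Dirichlet(11/4, 3/2, 15/4)
obs 2: x=0 → posterior Dirichlet(15/4, 3/2, 15/4)
obs 3: x=2 → posterior Dirichlet(15/4, 3/2, 19/4)
obs 4: x=2 → posterior Dirichlet(15/4, 3/2, 23/4)
obs 5: x=0 → posterior Dirichlet(19/4, 3/2, 23/4)
obs 6: x=0 → posterior Dirichlet(23/4, 3/2, 23/4)
obs 7: x=2 → posterior Dirichlet(23/4, 3/2, 27/4)
obs 8: x=1 → posterior Dirichlet(23/4, 5/2, 27/4)
obs 9: x=0 → posterior Dirichlet(27/4, 5/2, 27/4)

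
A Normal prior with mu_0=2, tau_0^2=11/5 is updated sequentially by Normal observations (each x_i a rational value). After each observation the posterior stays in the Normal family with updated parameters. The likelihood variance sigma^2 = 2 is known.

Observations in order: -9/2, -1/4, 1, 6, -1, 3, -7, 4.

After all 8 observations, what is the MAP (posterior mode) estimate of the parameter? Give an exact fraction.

135/392

obs 1: x=-9/2 → posterior Normal(-59/42, 22/21)
obs 2: x=-1/4 → posterior Normal(-129/128, 11/16)
obs 3: x=1 → posterior Normal(-85/172, 22/43)
obs 4: x=6 → posterior Normal(179/216, 11/27)
obs 5: x=-1 → posterior Normal(27/52, 22/65)
obs 6: x=3 → posterior Normal(267/304, 11/38)
obs 7: x=-7 → posterior Normal(-41/348, 22/87)
obs 8: x=4 → posterior Normal(135/392, 11/49)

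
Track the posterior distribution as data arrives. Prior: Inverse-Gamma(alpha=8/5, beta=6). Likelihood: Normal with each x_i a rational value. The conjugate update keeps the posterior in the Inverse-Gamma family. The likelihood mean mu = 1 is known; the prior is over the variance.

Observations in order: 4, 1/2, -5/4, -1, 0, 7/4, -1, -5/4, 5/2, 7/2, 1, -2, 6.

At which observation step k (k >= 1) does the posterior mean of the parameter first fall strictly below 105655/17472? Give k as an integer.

k = 4

obs 1: x=4 → posterior Inverse-Gamma(21/10, 21/2)
obs 2: x=1/2 → posterior Inverse-Gamma(13/5, 85/8)
obs 3: x=-5/4 → posterior Inverse-Gamma(31/10, 421/32)
obs 4: x=-1 → posterior Inverse-Gamma(18/5, 485/32)
obs 5: x=0 → posterior Inverse-Gamma(41/10, 501/32)
obs 6: x=7/4 → posterior Inverse-Gamma(23/5, 255/16)
obs 7: x=-1 → posterior Inverse-Gamma(51/10, 287/16)
obs 8: x=-5/4 → posterior Inverse-Gamma(28/5, 655/32)
obs 9: x=5/2 → posterior Inverse-Gamma(61/10, 691/32)
obs 10: x=7/2 → posterior Inverse-Gamma(33/5, 791/32)
obs 11: x=1 → posterior Inverse-Gamma(71/10, 791/32)
obs 12: x=-2 → posterior Inverse-Gamma(38/5, 935/32)
obs 13: x=6 → posterior Inverse-Gamma(81/10, 1335/32)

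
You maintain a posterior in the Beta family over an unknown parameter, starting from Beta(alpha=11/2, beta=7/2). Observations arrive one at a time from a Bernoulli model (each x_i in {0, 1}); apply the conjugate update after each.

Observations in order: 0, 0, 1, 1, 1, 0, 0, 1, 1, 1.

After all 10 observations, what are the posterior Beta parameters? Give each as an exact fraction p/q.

obs 1: x=0 → posterior Beta(11/2, 9/2)
obs 2: x=0 → posterior Beta(11/2, 11/2)
obs 3: x=1 → posterior Beta(13/2, 11/2)
obs 4: x=1 → posterior Beta(15/2, 11/2)
obs 5: x=1 → posterior Beta(17/2, 11/2)
obs 6: x=0 → posterior Beta(17/2, 13/2)
obs 7: x=0 → posterior Beta(17/2, 15/2)
obs 8: x=1 → posterior Beta(19/2, 15/2)
obs 9: x=1 → posterior Beta(21/2, 15/2)
obs 10: x=1 → posterior Beta(23/2, 15/2)

alpha=23/2, beta=15/2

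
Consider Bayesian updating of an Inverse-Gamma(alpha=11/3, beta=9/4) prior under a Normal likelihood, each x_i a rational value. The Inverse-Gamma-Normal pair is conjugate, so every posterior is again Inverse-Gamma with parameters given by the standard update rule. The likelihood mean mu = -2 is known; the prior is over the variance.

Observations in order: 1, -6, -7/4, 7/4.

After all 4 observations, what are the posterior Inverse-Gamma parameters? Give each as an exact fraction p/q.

alpha=17/3, beta=349/16

obs 1: x=1 → posterior Inverse-Gamma(25/6, 27/4)
obs 2: x=-6 → posterior Inverse-Gamma(14/3, 59/4)
obs 3: x=-7/4 → posterior Inverse-Gamma(31/6, 473/32)
obs 4: x=7/4 → posterior Inverse-Gamma(17/3, 349/16)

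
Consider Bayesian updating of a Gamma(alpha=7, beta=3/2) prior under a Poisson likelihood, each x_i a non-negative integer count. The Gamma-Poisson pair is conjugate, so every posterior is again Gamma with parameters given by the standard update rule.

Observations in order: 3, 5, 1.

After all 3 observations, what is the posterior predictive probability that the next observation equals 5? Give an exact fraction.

obs 1: x=3 → posterior Gamma(10, 5/2)
obs 2: x=5 → posterior Gamma(15, 7/2)
obs 3: x=1 → posterior Gamma(16, 9/2)

919335200254686171648/7400249944258160101211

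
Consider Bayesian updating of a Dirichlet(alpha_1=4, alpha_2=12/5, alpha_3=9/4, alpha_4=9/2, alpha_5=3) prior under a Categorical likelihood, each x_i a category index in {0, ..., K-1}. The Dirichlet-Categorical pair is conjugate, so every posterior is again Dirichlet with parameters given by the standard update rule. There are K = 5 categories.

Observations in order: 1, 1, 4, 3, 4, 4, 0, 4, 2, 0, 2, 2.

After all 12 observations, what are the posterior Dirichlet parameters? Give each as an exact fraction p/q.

obs 1: x=1 → posterior Dirichlet(4, 17/5, 9/4, 9/2, 3)
obs 2: x=1 → posterior Dirichlet(4, 22/5, 9/4, 9/2, 3)
obs 3: x=4 → posterior Dirichlet(4, 22/5, 9/4, 9/2, 4)
obs 4: x=3 → posterior Dirichlet(4, 22/5, 9/4, 11/2, 4)
obs 5: x=4 → posterior Dirichlet(4, 22/5, 9/4, 11/2, 5)
obs 6: x=4 → posterior Dirichlet(4, 22/5, 9/4, 11/2, 6)
obs 7: x=0 → posterior Dirichlet(5, 22/5, 9/4, 11/2, 6)
obs 8: x=4 → posterior Dirichlet(5, 22/5, 9/4, 11/2, 7)
obs 9: x=2 → posterior Dirichlet(5, 22/5, 13/4, 11/2, 7)
obs 10: x=0 → posterior Dirichlet(6, 22/5, 13/4, 11/2, 7)
obs 11: x=2 → posterior Dirichlet(6, 22/5, 17/4, 11/2, 7)
obs 12: x=2 → posterior Dirichlet(6, 22/5, 21/4, 11/2, 7)

alpha_1=6, alpha_2=22/5, alpha_3=21/4, alpha_4=11/2, alpha_5=7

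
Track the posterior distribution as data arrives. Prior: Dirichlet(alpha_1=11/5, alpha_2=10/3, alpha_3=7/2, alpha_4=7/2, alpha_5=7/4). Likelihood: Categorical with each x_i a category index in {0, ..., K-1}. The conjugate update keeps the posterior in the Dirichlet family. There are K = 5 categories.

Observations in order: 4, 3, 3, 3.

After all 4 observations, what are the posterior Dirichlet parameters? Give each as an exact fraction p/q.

obs 1: x=4 → posterior Dirichlet(11/5, 10/3, 7/2, 7/2, 11/4)
obs 2: x=3 → posterior Dirichlet(11/5, 10/3, 7/2, 9/2, 11/4)
obs 3: x=3 → posterior Dirichlet(11/5, 10/3, 7/2, 11/2, 11/4)
obs 4: x=3 → posterior Dirichlet(11/5, 10/3, 7/2, 13/2, 11/4)

alpha_1=11/5, alpha_2=10/3, alpha_3=7/2, alpha_4=13/2, alpha_5=11/4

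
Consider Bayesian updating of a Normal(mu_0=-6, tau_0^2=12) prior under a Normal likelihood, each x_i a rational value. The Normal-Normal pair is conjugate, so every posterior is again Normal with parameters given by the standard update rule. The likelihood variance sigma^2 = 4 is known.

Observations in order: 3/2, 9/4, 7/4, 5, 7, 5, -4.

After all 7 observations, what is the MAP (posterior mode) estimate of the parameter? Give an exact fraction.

9/4

obs 1: x=3/2 → posterior Normal(-3/8, 3)
obs 2: x=9/4 → posterior Normal(3/4, 12/7)
obs 3: x=7/4 → posterior Normal(21/20, 6/5)
obs 4: x=5 → posterior Normal(51/26, 12/13)
obs 5: x=7 → posterior Normal(93/32, 3/4)
obs 6: x=5 → posterior Normal(123/38, 12/19)
obs 7: x=-4 → posterior Normal(9/4, 6/11)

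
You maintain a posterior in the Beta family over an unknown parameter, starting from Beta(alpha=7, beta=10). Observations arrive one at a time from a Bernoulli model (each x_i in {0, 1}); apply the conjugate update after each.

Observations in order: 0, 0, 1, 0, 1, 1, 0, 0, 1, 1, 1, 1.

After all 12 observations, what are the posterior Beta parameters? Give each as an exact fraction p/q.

alpha=14, beta=15

obs 1: x=0 → posterior Beta(7, 11)
obs 2: x=0 → posterior Beta(7, 12)
obs 3: x=1 → posterior Beta(8, 12)
obs 4: x=0 → posterior Beta(8, 13)
obs 5: x=1 → posterior Beta(9, 13)
obs 6: x=1 → posterior Beta(10, 13)
obs 7: x=0 → posterior Beta(10, 14)
obs 8: x=0 → posterior Beta(10, 15)
obs 9: x=1 → posterior Beta(11, 15)
obs 10: x=1 → posterior Beta(12, 15)
obs 11: x=1 → posterior Beta(13, 15)
obs 12: x=1 → posterior Beta(14, 15)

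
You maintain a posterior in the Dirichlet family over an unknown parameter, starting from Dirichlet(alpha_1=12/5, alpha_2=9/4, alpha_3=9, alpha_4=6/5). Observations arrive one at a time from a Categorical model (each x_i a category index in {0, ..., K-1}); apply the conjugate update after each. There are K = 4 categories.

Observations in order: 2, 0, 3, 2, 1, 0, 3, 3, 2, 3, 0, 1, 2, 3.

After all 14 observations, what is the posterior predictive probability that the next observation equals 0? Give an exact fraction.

obs 1: x=2 → posterior Dirichlet(12/5, 9/4, 10, 6/5)
obs 2: x=0 → posterior Dirichlet(17/5, 9/4, 10, 6/5)
obs 3: x=3 → posterior Dirichlet(17/5, 9/4, 10, 11/5)
obs 4: x=2 → posterior Dirichlet(17/5, 9/4, 11, 11/5)
obs 5: x=1 → posterior Dirichlet(17/5, 13/4, 11, 11/5)
obs 6: x=0 → posterior Dirichlet(22/5, 13/4, 11, 11/5)
obs 7: x=3 → posterior Dirichlet(22/5, 13/4, 11, 16/5)
obs 8: x=3 → posterior Dirichlet(22/5, 13/4, 11, 21/5)
obs 9: x=2 → posterior Dirichlet(22/5, 13/4, 12, 21/5)
obs 10: x=3 → posterior Dirichlet(22/5, 13/4, 12, 26/5)
obs 11: x=0 → posterior Dirichlet(27/5, 13/4, 12, 26/5)
obs 12: x=1 → posterior Dirichlet(27/5, 17/4, 12, 26/5)
obs 13: x=2 → posterior Dirichlet(27/5, 17/4, 13, 26/5)
obs 14: x=3 → posterior Dirichlet(27/5, 17/4, 13, 31/5)

108/577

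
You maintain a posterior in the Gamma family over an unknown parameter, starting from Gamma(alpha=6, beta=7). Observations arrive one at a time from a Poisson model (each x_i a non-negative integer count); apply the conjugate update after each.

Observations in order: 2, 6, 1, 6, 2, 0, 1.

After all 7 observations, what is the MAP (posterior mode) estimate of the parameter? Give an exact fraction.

23/14

obs 1: x=2 → posterior Gamma(8, 8)
obs 2: x=6 → posterior Gamma(14, 9)
obs 3: x=1 → posterior Gamma(15, 10)
obs 4: x=6 → posterior Gamma(21, 11)
obs 5: x=2 → posterior Gamma(23, 12)
obs 6: x=0 → posterior Gamma(23, 13)
obs 7: x=1 → posterior Gamma(24, 14)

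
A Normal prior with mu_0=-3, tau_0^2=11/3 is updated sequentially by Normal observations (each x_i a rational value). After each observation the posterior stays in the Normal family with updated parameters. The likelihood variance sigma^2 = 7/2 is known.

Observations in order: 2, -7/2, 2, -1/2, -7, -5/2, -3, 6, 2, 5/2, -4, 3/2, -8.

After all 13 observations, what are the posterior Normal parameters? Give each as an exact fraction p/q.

obs 1: x=2 → posterior Normal(-19/43, 77/43)
obs 2: x=-7/2 → posterior Normal(-96/65, 77/65)
obs 3: x=2 → posterior Normal(-52/87, 77/87)
obs 4: x=-1/2 → posterior Normal(-63/109, 77/109)
obs 5: x=-7 → posterior Normal(-217/131, 77/131)
obs 6: x=-5/2 → posterior Normal(-16/9, 77/153)
obs 7: x=-3 → posterior Normal(-338/175, 11/25)
obs 8: x=6 → posterior Normal(-206/197, 77/197)
obs 9: x=2 → posterior Normal(-54/73, 77/219)
obs 10: x=5/2 → posterior Normal(-107/241, 77/241)
obs 11: x=-4 → posterior Normal(-195/263, 77/263)
obs 12: x=3/2 → posterior Normal(-54/95, 77/285)
obs 13: x=-8 → posterior Normal(-338/307, 77/307)

mu_0=-338/307, tau_0^2=77/307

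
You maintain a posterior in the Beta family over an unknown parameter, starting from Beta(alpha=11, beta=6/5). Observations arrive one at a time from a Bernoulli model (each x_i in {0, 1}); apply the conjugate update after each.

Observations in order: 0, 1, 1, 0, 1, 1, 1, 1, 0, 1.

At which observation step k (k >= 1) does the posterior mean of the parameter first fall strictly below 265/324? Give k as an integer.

obs 1: x=0 → posterior Beta(11, 11/5)
obs 2: x=1 → posterior Beta(12, 11/5)
obs 3: x=1 → posterior Beta(13, 11/5)
obs 4: x=0 → posterior Beta(13, 16/5)
obs 5: x=1 → posterior Beta(14, 16/5)
obs 6: x=1 → posterior Beta(15, 16/5)
obs 7: x=1 → posterior Beta(16, 16/5)
obs 8: x=1 → posterior Beta(17, 16/5)
obs 9: x=0 → posterior Beta(17, 21/5)
obs 10: x=1 → posterior Beta(18, 21/5)

k = 4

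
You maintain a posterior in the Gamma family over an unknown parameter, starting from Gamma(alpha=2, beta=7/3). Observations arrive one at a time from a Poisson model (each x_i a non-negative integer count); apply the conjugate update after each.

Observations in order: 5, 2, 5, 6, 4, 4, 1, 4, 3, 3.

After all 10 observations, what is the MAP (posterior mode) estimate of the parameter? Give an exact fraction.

114/37

obs 1: x=5 → posterior Gamma(7, 10/3)
obs 2: x=2 → posterior Gamma(9, 13/3)
obs 3: x=5 → posterior Gamma(14, 16/3)
obs 4: x=6 → posterior Gamma(20, 19/3)
obs 5: x=4 → posterior Gamma(24, 22/3)
obs 6: x=4 → posterior Gamma(28, 25/3)
obs 7: x=1 → posterior Gamma(29, 28/3)
obs 8: x=4 → posterior Gamma(33, 31/3)
obs 9: x=3 → posterior Gamma(36, 34/3)
obs 10: x=3 → posterior Gamma(39, 37/3)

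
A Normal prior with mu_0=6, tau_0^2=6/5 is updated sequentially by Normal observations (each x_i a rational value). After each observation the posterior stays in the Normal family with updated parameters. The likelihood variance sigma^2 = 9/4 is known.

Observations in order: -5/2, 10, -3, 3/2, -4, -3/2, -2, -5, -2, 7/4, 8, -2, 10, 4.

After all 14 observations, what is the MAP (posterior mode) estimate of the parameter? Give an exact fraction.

obs 1: x=-5/2 → posterior Normal(70/23, 18/23)
obs 2: x=10 → posterior Normal(150/31, 18/31)
obs 3: x=-3 → posterior Normal(42/13, 6/13)
obs 4: x=3/2 → posterior Normal(138/47, 18/47)
obs 5: x=-4 → posterior Normal(106/55, 18/55)
obs 6: x=-3/2 → posterior Normal(94/63, 2/7)
obs 7: x=-2 → posterior Normal(78/71, 18/71)
obs 8: x=-5 → posterior Normal(38/79, 18/79)
obs 9: x=-2 → posterior Normal(22/87, 6/29)
obs 10: x=7/4 → posterior Normal(36/95, 18/95)
obs 11: x=8 → posterior Normal(100/103, 18/103)
obs 12: x=-2 → posterior Normal(28/37, 6/37)
obs 13: x=10 → posterior Normal(164/119, 18/119)
obs 14: x=4 → posterior Normal(196/127, 18/127)

196/127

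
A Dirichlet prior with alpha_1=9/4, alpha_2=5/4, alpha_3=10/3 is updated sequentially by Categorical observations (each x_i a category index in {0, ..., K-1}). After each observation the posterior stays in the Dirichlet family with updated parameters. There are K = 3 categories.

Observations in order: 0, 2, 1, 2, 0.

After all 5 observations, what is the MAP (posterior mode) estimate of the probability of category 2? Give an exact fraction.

26/53

obs 1: x=0 → posterior Dirichlet(13/4, 5/4, 10/3)
obs 2: x=2 → posterior Dirichlet(13/4, 5/4, 13/3)
obs 3: x=1 → posterior Dirichlet(13/4, 9/4, 13/3)
obs 4: x=2 → posterior Dirichlet(13/4, 9/4, 16/3)
obs 5: x=0 → posterior Dirichlet(17/4, 9/4, 16/3)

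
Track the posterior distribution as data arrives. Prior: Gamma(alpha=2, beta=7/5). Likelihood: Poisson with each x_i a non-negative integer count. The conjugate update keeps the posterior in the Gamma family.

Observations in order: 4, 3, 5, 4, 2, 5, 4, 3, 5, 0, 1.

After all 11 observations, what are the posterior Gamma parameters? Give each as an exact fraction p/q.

alpha=38, beta=62/5

obs 1: x=4 → posterior Gamma(6, 12/5)
obs 2: x=3 → posterior Gamma(9, 17/5)
obs 3: x=5 → posterior Gamma(14, 22/5)
obs 4: x=4 → posterior Gamma(18, 27/5)
obs 5: x=2 → posterior Gamma(20, 32/5)
obs 6: x=5 → posterior Gamma(25, 37/5)
obs 7: x=4 → posterior Gamma(29, 42/5)
obs 8: x=3 → posterior Gamma(32, 47/5)
obs 9: x=5 → posterior Gamma(37, 52/5)
obs 10: x=0 → posterior Gamma(37, 57/5)
obs 11: x=1 → posterior Gamma(38, 62/5)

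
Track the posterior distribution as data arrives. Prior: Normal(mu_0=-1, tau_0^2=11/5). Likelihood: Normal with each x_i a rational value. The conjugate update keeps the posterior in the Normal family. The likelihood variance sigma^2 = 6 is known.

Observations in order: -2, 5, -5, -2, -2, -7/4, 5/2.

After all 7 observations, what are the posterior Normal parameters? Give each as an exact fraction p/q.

mu_0=-351/428, tau_0^2=66/107

obs 1: x=-2 → posterior Normal(-52/41, 66/41)
obs 2: x=5 → posterior Normal(3/52, 33/26)
obs 3: x=-5 → posterior Normal(-52/63, 22/21)
obs 4: x=-2 → posterior Normal(-1, 33/37)
obs 5: x=-2 → posterior Normal(-96/85, 66/85)
obs 6: x=-7/4 → posterior Normal(-461/384, 11/16)
obs 7: x=5/2 → posterior Normal(-351/428, 66/107)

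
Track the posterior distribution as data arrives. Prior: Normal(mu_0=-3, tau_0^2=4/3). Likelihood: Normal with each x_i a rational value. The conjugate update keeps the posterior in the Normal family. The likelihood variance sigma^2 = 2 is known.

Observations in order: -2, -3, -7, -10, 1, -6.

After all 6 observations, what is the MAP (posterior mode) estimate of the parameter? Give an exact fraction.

obs 1: x=-2 → posterior Normal(-13/5, 4/5)
obs 2: x=-3 → posterior Normal(-19/7, 4/7)
obs 3: x=-7 → posterior Normal(-11/3, 4/9)
obs 4: x=-10 → posterior Normal(-53/11, 4/11)
obs 5: x=1 → posterior Normal(-51/13, 4/13)
obs 6: x=-6 → posterior Normal(-21/5, 4/15)

-21/5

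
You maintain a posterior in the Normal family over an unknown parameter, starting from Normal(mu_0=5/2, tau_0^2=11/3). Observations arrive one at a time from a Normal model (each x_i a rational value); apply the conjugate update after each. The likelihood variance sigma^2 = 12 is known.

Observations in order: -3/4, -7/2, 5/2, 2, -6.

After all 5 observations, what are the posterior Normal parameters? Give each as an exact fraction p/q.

obs 1: x=-3/4 → posterior Normal(327/188, 132/47)
obs 2: x=-7/2 → posterior Normal(173/232, 66/29)
obs 3: x=5/2 → posterior Normal(283/276, 44/23)
obs 4: x=2 → posterior Normal(371/320, 33/20)
obs 5: x=-6 → posterior Normal(107/364, 132/91)

mu_0=107/364, tau_0^2=132/91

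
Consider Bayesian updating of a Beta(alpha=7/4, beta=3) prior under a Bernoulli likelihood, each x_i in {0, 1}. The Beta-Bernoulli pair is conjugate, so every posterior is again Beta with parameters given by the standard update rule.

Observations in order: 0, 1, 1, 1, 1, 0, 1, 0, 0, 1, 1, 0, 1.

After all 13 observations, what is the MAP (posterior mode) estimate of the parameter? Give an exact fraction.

5/9

obs 1: x=0 → posterior Beta(7/4, 4)
obs 2: x=1 → posterior Beta(11/4, 4)
obs 3: x=1 → posterior Beta(15/4, 4)
obs 4: x=1 → posterior Beta(19/4, 4)
obs 5: x=1 → posterior Beta(23/4, 4)
obs 6: x=0 → posterior Beta(23/4, 5)
obs 7: x=1 → posterior Beta(27/4, 5)
obs 8: x=0 → posterior Beta(27/4, 6)
obs 9: x=0 → posterior Beta(27/4, 7)
obs 10: x=1 → posterior Beta(31/4, 7)
obs 11: x=1 → posterior Beta(35/4, 7)
obs 12: x=0 → posterior Beta(35/4, 8)
obs 13: x=1 → posterior Beta(39/4, 8)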